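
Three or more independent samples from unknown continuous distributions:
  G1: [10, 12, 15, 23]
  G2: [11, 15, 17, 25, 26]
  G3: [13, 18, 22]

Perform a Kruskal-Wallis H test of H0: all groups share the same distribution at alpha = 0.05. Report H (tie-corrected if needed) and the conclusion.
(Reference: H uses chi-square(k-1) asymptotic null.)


Step 1: Combine all N = 12 observations and assign midranks.
sorted (value, group, rank): (10,G1,1), (11,G2,2), (12,G1,3), (13,G3,4), (15,G1,5.5), (15,G2,5.5), (17,G2,7), (18,G3,8), (22,G3,9), (23,G1,10), (25,G2,11), (26,G2,12)
Step 2: Sum ranks within each group.
R_1 = 19.5 (n_1 = 4)
R_2 = 37.5 (n_2 = 5)
R_3 = 21 (n_3 = 3)
Step 3: H = 12/(N(N+1)) * sum(R_i^2/n_i) - 3(N+1)
     = 12/(12*13) * (19.5^2/4 + 37.5^2/5 + 21^2/3) - 3*13
     = 0.076923 * 523.312 - 39
     = 1.254808.
Step 4: Ties present; correction factor C = 1 - 6/(12^3 - 12) = 0.996503. Corrected H = 1.254808 / 0.996503 = 1.259211.
Step 5: Under H0, H ~ chi^2(2); p-value = 0.532802.
Step 6: alpha = 0.05. fail to reject H0.

H = 1.2592, df = 2, p = 0.532802, fail to reject H0.


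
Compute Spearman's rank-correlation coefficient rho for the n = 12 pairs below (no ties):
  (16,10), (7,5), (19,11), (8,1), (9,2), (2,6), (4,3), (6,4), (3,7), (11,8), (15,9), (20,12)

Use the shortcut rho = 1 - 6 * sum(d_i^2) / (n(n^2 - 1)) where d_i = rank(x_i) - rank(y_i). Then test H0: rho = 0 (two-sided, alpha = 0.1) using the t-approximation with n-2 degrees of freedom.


Step 1: Rank x and y separately (midranks; no ties here).
rank(x): 16->10, 7->5, 19->11, 8->6, 9->7, 2->1, 4->3, 6->4, 3->2, 11->8, 15->9, 20->12
rank(y): 10->10, 5->5, 11->11, 1->1, 2->2, 6->6, 3->3, 4->4, 7->7, 8->8, 9->9, 12->12
Step 2: d_i = R_x(i) - R_y(i); compute d_i^2.
  (10-10)^2=0, (5-5)^2=0, (11-11)^2=0, (6-1)^2=25, (7-2)^2=25, (1-6)^2=25, (3-3)^2=0, (4-4)^2=0, (2-7)^2=25, (8-8)^2=0, (9-9)^2=0, (12-12)^2=0
sum(d^2) = 100.
Step 3: rho = 1 - 6*100 / (12*(12^2 - 1)) = 1 - 600/1716 = 0.650350.
Step 4: Under H0, t = rho * sqrt((n-2)/(1-rho^2)) = 2.7073 ~ t(10).
Step 5: Two-sided p-value from the t-distribution with 10 df = 0.022034.
Step 6: alpha = 0.1. reject H0.

rho = 0.6503, p = 0.022034, reject H0 at alpha = 0.1.


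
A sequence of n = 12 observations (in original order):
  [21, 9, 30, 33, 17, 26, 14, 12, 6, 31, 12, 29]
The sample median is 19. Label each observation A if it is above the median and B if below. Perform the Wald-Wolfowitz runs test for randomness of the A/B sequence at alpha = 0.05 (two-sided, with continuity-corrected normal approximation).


Step 1: Compute median = 19; label A = above, B = below.
Labels in order: ABAABABBBABA  (n_A = 6, n_B = 6)
Step 2: Count runs R = 9.
Step 3: Under H0 (random ordering), E[R] = 2*n_A*n_B/(n_A+n_B) + 1 = 2*6*6/12 + 1 = 7.0000.
        Var[R] = 2*n_A*n_B*(2*n_A*n_B - n_A - n_B) / ((n_A+n_B)^2 * (n_A+n_B-1)) = 4320/1584 = 2.7273.
        SD[R] = 1.6514.
Step 4: Continuity-corrected z = (R - 0.5 - E[R]) / SD[R] = (9 - 0.5 - 7.0000) / 1.6514 = 0.9083.
Step 5: Two-sided p-value via normal approximation = 2*(1 - Phi(|z|)) = 0.363722.
Step 6: alpha = 0.05. fail to reject H0.

R = 9, z = 0.9083, p = 0.363722, fail to reject H0.


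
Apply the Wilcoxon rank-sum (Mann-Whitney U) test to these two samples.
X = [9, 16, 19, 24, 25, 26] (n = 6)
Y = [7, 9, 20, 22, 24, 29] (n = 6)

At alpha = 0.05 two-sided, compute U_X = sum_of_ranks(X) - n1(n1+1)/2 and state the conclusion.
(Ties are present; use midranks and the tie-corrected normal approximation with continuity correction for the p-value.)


Step 1: Combine and sort all 12 observations; assign midranks.
sorted (value, group): (7,Y), (9,X), (9,Y), (16,X), (19,X), (20,Y), (22,Y), (24,X), (24,Y), (25,X), (26,X), (29,Y)
ranks: 7->1, 9->2.5, 9->2.5, 16->4, 19->5, 20->6, 22->7, 24->8.5, 24->8.5, 25->10, 26->11, 29->12
Step 2: Rank sum for X: R1 = 2.5 + 4 + 5 + 8.5 + 10 + 11 = 41.
Step 3: U_X = R1 - n1(n1+1)/2 = 41 - 6*7/2 = 41 - 21 = 20.
       U_Y = n1*n2 - U_X = 36 - 20 = 16.
Step 4: Ties are present, so use the tie-corrected normal approximation (with continuity correction) for the p-value.
Step 5: p-value = 0.809527; compare to alpha = 0.05. fail to reject H0.

U_X = 20, p = 0.809527, fail to reject H0 at alpha = 0.05.


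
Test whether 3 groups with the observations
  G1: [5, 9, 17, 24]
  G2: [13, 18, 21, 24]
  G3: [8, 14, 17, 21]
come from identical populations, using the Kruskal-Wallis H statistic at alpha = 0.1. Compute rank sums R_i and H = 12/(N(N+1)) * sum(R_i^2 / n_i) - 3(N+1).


Step 1: Combine all N = 12 observations and assign midranks.
sorted (value, group, rank): (5,G1,1), (8,G3,2), (9,G1,3), (13,G2,4), (14,G3,5), (17,G1,6.5), (17,G3,6.5), (18,G2,8), (21,G2,9.5), (21,G3,9.5), (24,G1,11.5), (24,G2,11.5)
Step 2: Sum ranks within each group.
R_1 = 22 (n_1 = 4)
R_2 = 33 (n_2 = 4)
R_3 = 23 (n_3 = 4)
Step 3: H = 12/(N(N+1)) * sum(R_i^2/n_i) - 3(N+1)
     = 12/(12*13) * (22^2/4 + 33^2/4 + 23^2/4) - 3*13
     = 0.076923 * 525.5 - 39
     = 1.423077.
Step 4: Ties present; correction factor C = 1 - 18/(12^3 - 12) = 0.989510. Corrected H = 1.423077 / 0.989510 = 1.438163.
Step 5: Under H0, H ~ chi^2(2); p-value = 0.487200.
Step 6: alpha = 0.1. fail to reject H0.

H = 1.4382, df = 2, p = 0.487200, fail to reject H0.


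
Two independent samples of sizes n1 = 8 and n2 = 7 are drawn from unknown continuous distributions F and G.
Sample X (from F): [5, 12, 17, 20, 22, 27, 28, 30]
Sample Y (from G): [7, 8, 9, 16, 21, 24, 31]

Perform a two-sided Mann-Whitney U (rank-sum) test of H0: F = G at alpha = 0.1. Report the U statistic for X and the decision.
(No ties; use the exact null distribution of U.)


Step 1: Combine and sort all 15 observations; assign midranks.
sorted (value, group): (5,X), (7,Y), (8,Y), (9,Y), (12,X), (16,Y), (17,X), (20,X), (21,Y), (22,X), (24,Y), (27,X), (28,X), (30,X), (31,Y)
ranks: 5->1, 7->2, 8->3, 9->4, 12->5, 16->6, 17->7, 20->8, 21->9, 22->10, 24->11, 27->12, 28->13, 30->14, 31->15
Step 2: Rank sum for X: R1 = 1 + 5 + 7 + 8 + 10 + 12 + 13 + 14 = 70.
Step 3: U_X = R1 - n1(n1+1)/2 = 70 - 8*9/2 = 70 - 36 = 34.
       U_Y = n1*n2 - U_X = 56 - 34 = 22.
Step 4: No ties, so the exact null distribution of U (based on enumerating the C(15,8) = 6435 equally likely rank assignments) gives the two-sided p-value.
Step 5: p-value = 0.535820; compare to alpha = 0.1. fail to reject H0.

U_X = 34, p = 0.535820, fail to reject H0 at alpha = 0.1.


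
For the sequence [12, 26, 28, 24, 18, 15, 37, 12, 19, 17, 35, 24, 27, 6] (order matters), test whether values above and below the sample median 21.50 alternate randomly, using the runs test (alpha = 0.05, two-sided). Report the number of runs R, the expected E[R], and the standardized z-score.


Step 1: Compute median = 21.50; label A = above, B = below.
Labels in order: BAAABBABBBAAAB  (n_A = 7, n_B = 7)
Step 2: Count runs R = 7.
Step 3: Under H0 (random ordering), E[R] = 2*n_A*n_B/(n_A+n_B) + 1 = 2*7*7/14 + 1 = 8.0000.
        Var[R] = 2*n_A*n_B*(2*n_A*n_B - n_A - n_B) / ((n_A+n_B)^2 * (n_A+n_B-1)) = 8232/2548 = 3.2308.
        SD[R] = 1.7974.
Step 4: Continuity-corrected z = (R + 0.5 - E[R]) / SD[R] = (7 + 0.5 - 8.0000) / 1.7974 = -0.2782.
Step 5: Two-sided p-value via normal approximation = 2*(1 - Phi(|z|)) = 0.780879.
Step 6: alpha = 0.05. fail to reject H0.

R = 7, z = -0.2782, p = 0.780879, fail to reject H0.


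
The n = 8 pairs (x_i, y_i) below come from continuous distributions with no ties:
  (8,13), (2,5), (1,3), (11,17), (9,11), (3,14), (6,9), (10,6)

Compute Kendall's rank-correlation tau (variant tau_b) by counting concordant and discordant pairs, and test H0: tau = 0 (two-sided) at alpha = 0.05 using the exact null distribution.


Step 1: Enumerate the 28 unordered pairs (i,j) with i<j and classify each by sign(x_j-x_i) * sign(y_j-y_i).
  (1,2):dx=-6,dy=-8->C; (1,3):dx=-7,dy=-10->C; (1,4):dx=+3,dy=+4->C; (1,5):dx=+1,dy=-2->D
  (1,6):dx=-5,dy=+1->D; (1,7):dx=-2,dy=-4->C; (1,8):dx=+2,dy=-7->D; (2,3):dx=-1,dy=-2->C
  (2,4):dx=+9,dy=+12->C; (2,5):dx=+7,dy=+6->C; (2,6):dx=+1,dy=+9->C; (2,7):dx=+4,dy=+4->C
  (2,8):dx=+8,dy=+1->C; (3,4):dx=+10,dy=+14->C; (3,5):dx=+8,dy=+8->C; (3,6):dx=+2,dy=+11->C
  (3,7):dx=+5,dy=+6->C; (3,8):dx=+9,dy=+3->C; (4,5):dx=-2,dy=-6->C; (4,6):dx=-8,dy=-3->C
  (4,7):dx=-5,dy=-8->C; (4,8):dx=-1,dy=-11->C; (5,6):dx=-6,dy=+3->D; (5,7):dx=-3,dy=-2->C
  (5,8):dx=+1,dy=-5->D; (6,7):dx=+3,dy=-5->D; (6,8):dx=+7,dy=-8->D; (7,8):dx=+4,dy=-3->D
Step 2: C = 20, D = 8, total pairs = 28.
Step 3: tau = (C - D)/(n(n-1)/2) = (20 - 8)/28 = 0.428571.
Step 4: Exact two-sided p-value (enumerate n! = 40320 permutations of y under H0): p = 0.178869.
Step 5: alpha = 0.05. fail to reject H0.

tau_b = 0.4286 (C=20, D=8), p = 0.178869, fail to reject H0.


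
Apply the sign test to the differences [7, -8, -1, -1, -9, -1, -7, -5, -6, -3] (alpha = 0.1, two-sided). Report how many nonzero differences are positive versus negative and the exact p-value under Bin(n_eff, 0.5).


Step 1: Discard zero differences. Original n = 10; n_eff = number of nonzero differences = 10.
Nonzero differences (with sign): +7, -8, -1, -1, -9, -1, -7, -5, -6, -3
Step 2: Count signs: positive = 1, negative = 9.
Step 3: Under H0: P(positive) = 0.5, so the number of positives S ~ Bin(10, 0.5).
Step 4: Two-sided exact p-value = sum of Bin(10,0.5) probabilities at or below the observed probability = 0.021484.
Step 5: alpha = 0.1. reject H0.

n_eff = 10, pos = 1, neg = 9, p = 0.021484, reject H0.


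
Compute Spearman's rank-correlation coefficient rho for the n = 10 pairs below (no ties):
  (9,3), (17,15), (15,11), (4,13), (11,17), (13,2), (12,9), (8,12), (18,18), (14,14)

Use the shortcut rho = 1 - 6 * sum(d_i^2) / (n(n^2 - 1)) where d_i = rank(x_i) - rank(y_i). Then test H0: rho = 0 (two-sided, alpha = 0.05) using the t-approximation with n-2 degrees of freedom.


Step 1: Rank x and y separately (midranks; no ties here).
rank(x): 9->3, 17->9, 15->8, 4->1, 11->4, 13->6, 12->5, 8->2, 18->10, 14->7
rank(y): 3->2, 15->8, 11->4, 13->6, 17->9, 2->1, 9->3, 12->5, 18->10, 14->7
Step 2: d_i = R_x(i) - R_y(i); compute d_i^2.
  (3-2)^2=1, (9-8)^2=1, (8-4)^2=16, (1-6)^2=25, (4-9)^2=25, (6-1)^2=25, (5-3)^2=4, (2-5)^2=9, (10-10)^2=0, (7-7)^2=0
sum(d^2) = 106.
Step 3: rho = 1 - 6*106 / (10*(10^2 - 1)) = 1 - 636/990 = 0.357576.
Step 4: Under H0, t = rho * sqrt((n-2)/(1-rho^2)) = 1.0830 ~ t(8).
Step 5: Two-sided p-value from the t-distribution with 8 df = 0.310376.
Step 6: alpha = 0.05. fail to reject H0.

rho = 0.3576, p = 0.310376, fail to reject H0 at alpha = 0.05.


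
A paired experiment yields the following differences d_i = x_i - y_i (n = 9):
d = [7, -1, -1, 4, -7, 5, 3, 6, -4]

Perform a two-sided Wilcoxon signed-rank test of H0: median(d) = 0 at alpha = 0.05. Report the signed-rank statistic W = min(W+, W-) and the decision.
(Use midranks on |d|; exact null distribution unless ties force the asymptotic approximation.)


Step 1: Drop any zero differences (none here) and take |d_i|.
|d| = [7, 1, 1, 4, 7, 5, 3, 6, 4]
Step 2: Midrank |d_i| (ties get averaged ranks).
ranks: |7|->8.5, |1|->1.5, |1|->1.5, |4|->4.5, |7|->8.5, |5|->6, |3|->3, |6|->7, |4|->4.5
Step 3: Attach original signs; sum ranks with positive sign and with negative sign.
W+ = 8.5 + 4.5 + 6 + 3 + 7 = 29
W- = 1.5 + 1.5 + 8.5 + 4.5 = 16
(Check: W+ + W- = 45 should equal n(n+1)/2 = 45.)
Step 4: Test statistic W = min(W+, W-) = 16.
Step 5: Ties in |d|, so use the tie-corrected normal approximation.
        E[W] = n(n+1)/4 = 9*10/4 = 22.5.
        Tie groups: |d|=1 (t=2), |d|=4 (t=2), |d|=7 (t=2); sum(t^3 - t) = 18.
        Var[W] = n(n+1)(2n+1)/24 - sum(t^3-t)/48 = 1710/24 - 18/48 = 70.875.
        z = (W - E[W]) / sqrt(Var[W]) = (16 - 22.5) / 8.4187 = -0.7721.
        Two-sided p = 2*Phi(z) = 0.440062.
Step 6: alpha = 0.05. fail to reject H0.

W+ = 29, W- = 16, W = min = 16, p = 0.440062, fail to reject H0.


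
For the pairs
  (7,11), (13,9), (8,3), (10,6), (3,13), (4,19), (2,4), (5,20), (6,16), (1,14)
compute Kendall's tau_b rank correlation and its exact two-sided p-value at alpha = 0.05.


Step 1: Enumerate the 45 unordered pairs (i,j) with i<j and classify each by sign(x_j-x_i) * sign(y_j-y_i).
  (1,2):dx=+6,dy=-2->D; (1,3):dx=+1,dy=-8->D; (1,4):dx=+3,dy=-5->D; (1,5):dx=-4,dy=+2->D
  (1,6):dx=-3,dy=+8->D; (1,7):dx=-5,dy=-7->C; (1,8):dx=-2,dy=+9->D; (1,9):dx=-1,dy=+5->D
  (1,10):dx=-6,dy=+3->D; (2,3):dx=-5,dy=-6->C; (2,4):dx=-3,dy=-3->C; (2,5):dx=-10,dy=+4->D
  (2,6):dx=-9,dy=+10->D; (2,7):dx=-11,dy=-5->C; (2,8):dx=-8,dy=+11->D; (2,9):dx=-7,dy=+7->D
  (2,10):dx=-12,dy=+5->D; (3,4):dx=+2,dy=+3->C; (3,5):dx=-5,dy=+10->D; (3,6):dx=-4,dy=+16->D
  (3,7):dx=-6,dy=+1->D; (3,8):dx=-3,dy=+17->D; (3,9):dx=-2,dy=+13->D; (3,10):dx=-7,dy=+11->D
  (4,5):dx=-7,dy=+7->D; (4,6):dx=-6,dy=+13->D; (4,7):dx=-8,dy=-2->C; (4,8):dx=-5,dy=+14->D
  (4,9):dx=-4,dy=+10->D; (4,10):dx=-9,dy=+8->D; (5,6):dx=+1,dy=+6->C; (5,7):dx=-1,dy=-9->C
  (5,8):dx=+2,dy=+7->C; (5,9):dx=+3,dy=+3->C; (5,10):dx=-2,dy=+1->D; (6,7):dx=-2,dy=-15->C
  (6,8):dx=+1,dy=+1->C; (6,9):dx=+2,dy=-3->D; (6,10):dx=-3,dy=-5->C; (7,8):dx=+3,dy=+16->C
  (7,9):dx=+4,dy=+12->C; (7,10):dx=-1,dy=+10->D; (8,9):dx=+1,dy=-4->D; (8,10):dx=-4,dy=-6->C
  (9,10):dx=-5,dy=-2->C
Step 2: C = 17, D = 28, total pairs = 45.
Step 3: tau = (C - D)/(n(n-1)/2) = (17 - 28)/45 = -0.244444.
Step 4: Exact two-sided p-value (enumerate n! = 3628800 permutations of y under H0): p = 0.380720.
Step 5: alpha = 0.05. fail to reject H0.

tau_b = -0.2444 (C=17, D=28), p = 0.380720, fail to reject H0.


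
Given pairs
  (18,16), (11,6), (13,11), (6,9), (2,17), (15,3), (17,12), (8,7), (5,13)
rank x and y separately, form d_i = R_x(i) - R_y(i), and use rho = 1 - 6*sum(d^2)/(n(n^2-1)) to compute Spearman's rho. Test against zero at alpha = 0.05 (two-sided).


Step 1: Rank x and y separately (midranks; no ties here).
rank(x): 18->9, 11->5, 13->6, 6->3, 2->1, 15->7, 17->8, 8->4, 5->2
rank(y): 16->8, 6->2, 11->5, 9->4, 17->9, 3->1, 12->6, 7->3, 13->7
Step 2: d_i = R_x(i) - R_y(i); compute d_i^2.
  (9-8)^2=1, (5-2)^2=9, (6-5)^2=1, (3-4)^2=1, (1-9)^2=64, (7-1)^2=36, (8-6)^2=4, (4-3)^2=1, (2-7)^2=25
sum(d^2) = 142.
Step 3: rho = 1 - 6*142 / (9*(9^2 - 1)) = 1 - 852/720 = -0.183333.
Step 4: Under H0, t = rho * sqrt((n-2)/(1-rho^2)) = -0.4934 ~ t(7).
Step 5: Two-sided p-value from the t-distribution with 7 df = 0.636820.
Step 6: alpha = 0.05. fail to reject H0.

rho = -0.1833, p = 0.636820, fail to reject H0 at alpha = 0.05.


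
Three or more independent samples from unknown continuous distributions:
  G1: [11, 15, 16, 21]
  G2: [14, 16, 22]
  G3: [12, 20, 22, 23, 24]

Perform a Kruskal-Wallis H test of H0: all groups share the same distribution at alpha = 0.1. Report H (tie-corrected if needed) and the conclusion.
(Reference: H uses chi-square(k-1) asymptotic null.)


Step 1: Combine all N = 12 observations and assign midranks.
sorted (value, group, rank): (11,G1,1), (12,G3,2), (14,G2,3), (15,G1,4), (16,G1,5.5), (16,G2,5.5), (20,G3,7), (21,G1,8), (22,G2,9.5), (22,G3,9.5), (23,G3,11), (24,G3,12)
Step 2: Sum ranks within each group.
R_1 = 18.5 (n_1 = 4)
R_2 = 18 (n_2 = 3)
R_3 = 41.5 (n_3 = 5)
Step 3: H = 12/(N(N+1)) * sum(R_i^2/n_i) - 3(N+1)
     = 12/(12*13) * (18.5^2/4 + 18^2/3 + 41.5^2/5) - 3*13
     = 0.076923 * 538.013 - 39
     = 2.385577.
Step 4: Ties present; correction factor C = 1 - 12/(12^3 - 12) = 0.993007. Corrected H = 2.385577 / 0.993007 = 2.402377.
Step 5: Under H0, H ~ chi^2(2); p-value = 0.300836.
Step 6: alpha = 0.1. fail to reject H0.

H = 2.4024, df = 2, p = 0.300836, fail to reject H0.


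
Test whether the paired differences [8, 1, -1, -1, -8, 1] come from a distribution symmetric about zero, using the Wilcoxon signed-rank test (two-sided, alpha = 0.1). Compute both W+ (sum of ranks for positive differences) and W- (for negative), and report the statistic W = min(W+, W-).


Step 1: Drop any zero differences (none here) and take |d_i|.
|d| = [8, 1, 1, 1, 8, 1]
Step 2: Midrank |d_i| (ties get averaged ranks).
ranks: |8|->5.5, |1|->2.5, |1|->2.5, |1|->2.5, |8|->5.5, |1|->2.5
Step 3: Attach original signs; sum ranks with positive sign and with negative sign.
W+ = 5.5 + 2.5 + 2.5 = 10.5
W- = 2.5 + 2.5 + 5.5 = 10.5
(Check: W+ + W- = 21 should equal n(n+1)/2 = 21.)
Step 4: Test statistic W = min(W+, W-) = 10.5.
Step 5: Ties in |d|, so use the tie-corrected normal approximation.
        E[W] = n(n+1)/4 = 6*7/4 = 10.5.
        Tie groups: |d|=1 (t=4), |d|=8 (t=2); sum(t^3 - t) = 66.
        Var[W] = n(n+1)(2n+1)/24 - sum(t^3-t)/48 = 546/24 - 66/48 = 21.375.
        z = (W - E[W]) / sqrt(Var[W]) = (10.5 - 10.5) / 4.6233 = 0.0000.
        Two-sided p = 2*Phi(z) = 1.000000.
Step 6: alpha = 0.1. fail to reject H0.

W+ = 10.5, W- = 10.5, W = min = 10.5, p = 1.000000, fail to reject H0.


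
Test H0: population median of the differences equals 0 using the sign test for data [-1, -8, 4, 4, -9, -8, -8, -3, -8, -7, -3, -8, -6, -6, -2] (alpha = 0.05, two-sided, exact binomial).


Step 1: Discard zero differences. Original n = 15; n_eff = number of nonzero differences = 15.
Nonzero differences (with sign): -1, -8, +4, +4, -9, -8, -8, -3, -8, -7, -3, -8, -6, -6, -2
Step 2: Count signs: positive = 2, negative = 13.
Step 3: Under H0: P(positive) = 0.5, so the number of positives S ~ Bin(15, 0.5).
Step 4: Two-sided exact p-value = sum of Bin(15,0.5) probabilities at or below the observed probability = 0.007385.
Step 5: alpha = 0.05. reject H0.

n_eff = 15, pos = 2, neg = 13, p = 0.007385, reject H0.


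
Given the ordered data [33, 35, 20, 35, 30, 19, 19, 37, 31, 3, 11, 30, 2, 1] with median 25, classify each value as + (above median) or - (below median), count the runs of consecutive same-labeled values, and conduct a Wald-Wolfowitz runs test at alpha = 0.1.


Step 1: Compute median = 25; label A = above, B = below.
Labels in order: AABAABBAABBABB  (n_A = 7, n_B = 7)
Step 2: Count runs R = 8.
Step 3: Under H0 (random ordering), E[R] = 2*n_A*n_B/(n_A+n_B) + 1 = 2*7*7/14 + 1 = 8.0000.
        Var[R] = 2*n_A*n_B*(2*n_A*n_B - n_A - n_B) / ((n_A+n_B)^2 * (n_A+n_B-1)) = 8232/2548 = 3.2308.
        SD[R] = 1.7974.
Step 4: R = E[R], so z = 0 with no continuity correction.
Step 5: Two-sided p-value via normal approximation = 2*(1 - Phi(|z|)) = 1.000000.
Step 6: alpha = 0.1. fail to reject H0.

R = 8, z = 0.0000, p = 1.000000, fail to reject H0.


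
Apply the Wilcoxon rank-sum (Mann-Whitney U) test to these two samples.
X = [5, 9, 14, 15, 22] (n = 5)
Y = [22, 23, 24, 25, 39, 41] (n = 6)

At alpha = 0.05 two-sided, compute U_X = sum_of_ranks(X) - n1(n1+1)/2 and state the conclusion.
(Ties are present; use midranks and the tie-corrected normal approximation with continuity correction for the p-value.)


Step 1: Combine and sort all 11 observations; assign midranks.
sorted (value, group): (5,X), (9,X), (14,X), (15,X), (22,X), (22,Y), (23,Y), (24,Y), (25,Y), (39,Y), (41,Y)
ranks: 5->1, 9->2, 14->3, 15->4, 22->5.5, 22->5.5, 23->7, 24->8, 25->9, 39->10, 41->11
Step 2: Rank sum for X: R1 = 1 + 2 + 3 + 4 + 5.5 = 15.5.
Step 3: U_X = R1 - n1(n1+1)/2 = 15.5 - 5*6/2 = 15.5 - 15 = 0.5.
       U_Y = n1*n2 - U_X = 30 - 0.5 = 29.5.
Step 4: Ties are present, so use the tie-corrected normal approximation (with continuity correction) for the p-value.
Step 5: p-value = 0.010411; compare to alpha = 0.05. reject H0.

U_X = 0.5, p = 0.010411, reject H0 at alpha = 0.05.


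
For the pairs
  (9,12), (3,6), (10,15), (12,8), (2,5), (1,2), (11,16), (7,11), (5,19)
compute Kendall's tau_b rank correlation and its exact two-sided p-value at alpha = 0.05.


Step 1: Enumerate the 36 unordered pairs (i,j) with i<j and classify each by sign(x_j-x_i) * sign(y_j-y_i).
  (1,2):dx=-6,dy=-6->C; (1,3):dx=+1,dy=+3->C; (1,4):dx=+3,dy=-4->D; (1,5):dx=-7,dy=-7->C
  (1,6):dx=-8,dy=-10->C; (1,7):dx=+2,dy=+4->C; (1,8):dx=-2,dy=-1->C; (1,9):dx=-4,dy=+7->D
  (2,3):dx=+7,dy=+9->C; (2,4):dx=+9,dy=+2->C; (2,5):dx=-1,dy=-1->C; (2,6):dx=-2,dy=-4->C
  (2,7):dx=+8,dy=+10->C; (2,8):dx=+4,dy=+5->C; (2,9):dx=+2,dy=+13->C; (3,4):dx=+2,dy=-7->D
  (3,5):dx=-8,dy=-10->C; (3,6):dx=-9,dy=-13->C; (3,7):dx=+1,dy=+1->C; (3,8):dx=-3,dy=-4->C
  (3,9):dx=-5,dy=+4->D; (4,5):dx=-10,dy=-3->C; (4,6):dx=-11,dy=-6->C; (4,7):dx=-1,dy=+8->D
  (4,8):dx=-5,dy=+3->D; (4,9):dx=-7,dy=+11->D; (5,6):dx=-1,dy=-3->C; (5,7):dx=+9,dy=+11->C
  (5,8):dx=+5,dy=+6->C; (5,9):dx=+3,dy=+14->C; (6,7):dx=+10,dy=+14->C; (6,8):dx=+6,dy=+9->C
  (6,9):dx=+4,dy=+17->C; (7,8):dx=-4,dy=-5->C; (7,9):dx=-6,dy=+3->D; (8,9):dx=-2,dy=+8->D
Step 2: C = 27, D = 9, total pairs = 36.
Step 3: tau = (C - D)/(n(n-1)/2) = (27 - 9)/36 = 0.500000.
Step 4: Exact two-sided p-value (enumerate n! = 362880 permutations of y under H0): p = 0.075176.
Step 5: alpha = 0.05. fail to reject H0.

tau_b = 0.5000 (C=27, D=9), p = 0.075176, fail to reject H0.


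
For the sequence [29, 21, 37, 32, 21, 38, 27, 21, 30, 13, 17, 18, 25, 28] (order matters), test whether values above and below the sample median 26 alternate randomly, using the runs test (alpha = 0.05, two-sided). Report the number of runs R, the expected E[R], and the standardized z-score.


Step 1: Compute median = 26; label A = above, B = below.
Labels in order: ABAABAABABBBBA  (n_A = 7, n_B = 7)
Step 2: Count runs R = 9.
Step 3: Under H0 (random ordering), E[R] = 2*n_A*n_B/(n_A+n_B) + 1 = 2*7*7/14 + 1 = 8.0000.
        Var[R] = 2*n_A*n_B*(2*n_A*n_B - n_A - n_B) / ((n_A+n_B)^2 * (n_A+n_B-1)) = 8232/2548 = 3.2308.
        SD[R] = 1.7974.
Step 4: Continuity-corrected z = (R - 0.5 - E[R]) / SD[R] = (9 - 0.5 - 8.0000) / 1.7974 = 0.2782.
Step 5: Two-sided p-value via normal approximation = 2*(1 - Phi(|z|)) = 0.780879.
Step 6: alpha = 0.05. fail to reject H0.

R = 9, z = 0.2782, p = 0.780879, fail to reject H0.


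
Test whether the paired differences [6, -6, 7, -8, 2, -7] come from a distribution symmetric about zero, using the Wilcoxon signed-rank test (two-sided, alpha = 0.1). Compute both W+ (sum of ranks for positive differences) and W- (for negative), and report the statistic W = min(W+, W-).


Step 1: Drop any zero differences (none here) and take |d_i|.
|d| = [6, 6, 7, 8, 2, 7]
Step 2: Midrank |d_i| (ties get averaged ranks).
ranks: |6|->2.5, |6|->2.5, |7|->4.5, |8|->6, |2|->1, |7|->4.5
Step 3: Attach original signs; sum ranks with positive sign and with negative sign.
W+ = 2.5 + 4.5 + 1 = 8
W- = 2.5 + 6 + 4.5 = 13
(Check: W+ + W- = 21 should equal n(n+1)/2 = 21.)
Step 4: Test statistic W = min(W+, W-) = 8.
Step 5: Ties in |d|, so use the tie-corrected normal approximation.
        E[W] = n(n+1)/4 = 6*7/4 = 10.5.
        Tie groups: |d|=6 (t=2), |d|=7 (t=2); sum(t^3 - t) = 12.
        Var[W] = n(n+1)(2n+1)/24 - sum(t^3-t)/48 = 546/24 - 12/48 = 22.5.
        z = (W - E[W]) / sqrt(Var[W]) = (8 - 10.5) / 4.7434 = -0.5270.
        Two-sided p = 2*Phi(z) = 0.598161.
Step 6: alpha = 0.1. fail to reject H0.

W+ = 8, W- = 13, W = min = 8, p = 0.598161, fail to reject H0.


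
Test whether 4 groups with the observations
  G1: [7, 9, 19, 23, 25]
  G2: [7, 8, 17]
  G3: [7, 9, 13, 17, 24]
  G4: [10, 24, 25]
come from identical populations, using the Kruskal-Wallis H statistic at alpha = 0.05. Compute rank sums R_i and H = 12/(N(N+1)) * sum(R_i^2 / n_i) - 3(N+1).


Step 1: Combine all N = 16 observations and assign midranks.
sorted (value, group, rank): (7,G1,2), (7,G2,2), (7,G3,2), (8,G2,4), (9,G1,5.5), (9,G3,5.5), (10,G4,7), (13,G3,8), (17,G2,9.5), (17,G3,9.5), (19,G1,11), (23,G1,12), (24,G3,13.5), (24,G4,13.5), (25,G1,15.5), (25,G4,15.5)
Step 2: Sum ranks within each group.
R_1 = 46 (n_1 = 5)
R_2 = 15.5 (n_2 = 3)
R_3 = 38.5 (n_3 = 5)
R_4 = 36 (n_4 = 3)
Step 3: H = 12/(N(N+1)) * sum(R_i^2/n_i) - 3(N+1)
     = 12/(16*17) * (46^2/5 + 15.5^2/3 + 38.5^2/5 + 36^2/3) - 3*17
     = 0.044118 * 1231.73 - 51
     = 3.341176.
Step 4: Ties present; correction factor C = 1 - 48/(16^3 - 16) = 0.988235. Corrected H = 3.341176 / 0.988235 = 3.380952.
Step 5: Under H0, H ~ chi^2(3); p-value = 0.336534.
Step 6: alpha = 0.05. fail to reject H0.

H = 3.3810, df = 3, p = 0.336534, fail to reject H0.


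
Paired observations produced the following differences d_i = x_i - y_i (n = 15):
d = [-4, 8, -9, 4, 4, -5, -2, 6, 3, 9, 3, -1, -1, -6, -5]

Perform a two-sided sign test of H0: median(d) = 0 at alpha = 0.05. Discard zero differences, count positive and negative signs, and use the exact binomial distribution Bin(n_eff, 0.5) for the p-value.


Step 1: Discard zero differences. Original n = 15; n_eff = number of nonzero differences = 15.
Nonzero differences (with sign): -4, +8, -9, +4, +4, -5, -2, +6, +3, +9, +3, -1, -1, -6, -5
Step 2: Count signs: positive = 7, negative = 8.
Step 3: Under H0: P(positive) = 0.5, so the number of positives S ~ Bin(15, 0.5).
Step 4: Two-sided exact p-value = sum of Bin(15,0.5) probabilities at or below the observed probability = 1.000000.
Step 5: alpha = 0.05. fail to reject H0.

n_eff = 15, pos = 7, neg = 8, p = 1.000000, fail to reject H0.


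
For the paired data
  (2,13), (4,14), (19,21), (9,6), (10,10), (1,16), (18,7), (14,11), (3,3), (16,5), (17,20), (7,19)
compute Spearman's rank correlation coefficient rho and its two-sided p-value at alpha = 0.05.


Step 1: Rank x and y separately (midranks; no ties here).
rank(x): 2->2, 4->4, 19->12, 9->6, 10->7, 1->1, 18->11, 14->8, 3->3, 16->9, 17->10, 7->5
rank(y): 13->7, 14->8, 21->12, 6->3, 10->5, 16->9, 7->4, 11->6, 3->1, 5->2, 20->11, 19->10
Step 2: d_i = R_x(i) - R_y(i); compute d_i^2.
  (2-7)^2=25, (4-8)^2=16, (12-12)^2=0, (6-3)^2=9, (7-5)^2=4, (1-9)^2=64, (11-4)^2=49, (8-6)^2=4, (3-1)^2=4, (9-2)^2=49, (10-11)^2=1, (5-10)^2=25
sum(d^2) = 250.
Step 3: rho = 1 - 6*250 / (12*(12^2 - 1)) = 1 - 1500/1716 = 0.125874.
Step 4: Under H0, t = rho * sqrt((n-2)/(1-rho^2)) = 0.4012 ~ t(10).
Step 5: Two-sided p-value from the t-distribution with 10 df = 0.696683.
Step 6: alpha = 0.05. fail to reject H0.

rho = 0.1259, p = 0.696683, fail to reject H0 at alpha = 0.05.


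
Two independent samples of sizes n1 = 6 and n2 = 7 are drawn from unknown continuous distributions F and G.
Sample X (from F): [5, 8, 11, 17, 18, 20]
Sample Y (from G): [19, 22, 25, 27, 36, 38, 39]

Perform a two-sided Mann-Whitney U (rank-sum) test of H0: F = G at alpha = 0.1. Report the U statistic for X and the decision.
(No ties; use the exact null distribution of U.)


Step 1: Combine and sort all 13 observations; assign midranks.
sorted (value, group): (5,X), (8,X), (11,X), (17,X), (18,X), (19,Y), (20,X), (22,Y), (25,Y), (27,Y), (36,Y), (38,Y), (39,Y)
ranks: 5->1, 8->2, 11->3, 17->4, 18->5, 19->6, 20->7, 22->8, 25->9, 27->10, 36->11, 38->12, 39->13
Step 2: Rank sum for X: R1 = 1 + 2 + 3 + 4 + 5 + 7 = 22.
Step 3: U_X = R1 - n1(n1+1)/2 = 22 - 6*7/2 = 22 - 21 = 1.
       U_Y = n1*n2 - U_X = 42 - 1 = 41.
Step 4: No ties, so the exact null distribution of U (based on enumerating the C(13,6) = 1716 equally likely rank assignments) gives the two-sided p-value.
Step 5: p-value = 0.002331; compare to alpha = 0.1. reject H0.

U_X = 1, p = 0.002331, reject H0 at alpha = 0.1.


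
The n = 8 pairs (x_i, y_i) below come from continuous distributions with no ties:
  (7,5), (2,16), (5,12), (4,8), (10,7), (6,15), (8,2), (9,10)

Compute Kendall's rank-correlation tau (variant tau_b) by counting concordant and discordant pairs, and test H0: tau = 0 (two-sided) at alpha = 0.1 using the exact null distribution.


Step 1: Enumerate the 28 unordered pairs (i,j) with i<j and classify each by sign(x_j-x_i) * sign(y_j-y_i).
  (1,2):dx=-5,dy=+11->D; (1,3):dx=-2,dy=+7->D; (1,4):dx=-3,dy=+3->D; (1,5):dx=+3,dy=+2->C
  (1,6):dx=-1,dy=+10->D; (1,7):dx=+1,dy=-3->D; (1,8):dx=+2,dy=+5->C; (2,3):dx=+3,dy=-4->D
  (2,4):dx=+2,dy=-8->D; (2,5):dx=+8,dy=-9->D; (2,6):dx=+4,dy=-1->D; (2,7):dx=+6,dy=-14->D
  (2,8):dx=+7,dy=-6->D; (3,4):dx=-1,dy=-4->C; (3,5):dx=+5,dy=-5->D; (3,6):dx=+1,dy=+3->C
  (3,7):dx=+3,dy=-10->D; (3,8):dx=+4,dy=-2->D; (4,5):dx=+6,dy=-1->D; (4,6):dx=+2,dy=+7->C
  (4,7):dx=+4,dy=-6->D; (4,8):dx=+5,dy=+2->C; (5,6):dx=-4,dy=+8->D; (5,7):dx=-2,dy=-5->C
  (5,8):dx=-1,dy=+3->D; (6,7):dx=+2,dy=-13->D; (6,8):dx=+3,dy=-5->D; (7,8):dx=+1,dy=+8->C
Step 2: C = 8, D = 20, total pairs = 28.
Step 3: tau = (C - D)/(n(n-1)/2) = (8 - 20)/28 = -0.428571.
Step 4: Exact two-sided p-value (enumerate n! = 40320 permutations of y under H0): p = 0.178869.
Step 5: alpha = 0.1. fail to reject H0.

tau_b = -0.4286 (C=8, D=20), p = 0.178869, fail to reject H0.


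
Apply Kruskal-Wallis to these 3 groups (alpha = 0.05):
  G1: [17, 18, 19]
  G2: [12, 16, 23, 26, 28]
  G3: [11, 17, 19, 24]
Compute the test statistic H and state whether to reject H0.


Step 1: Combine all N = 12 observations and assign midranks.
sorted (value, group, rank): (11,G3,1), (12,G2,2), (16,G2,3), (17,G1,4.5), (17,G3,4.5), (18,G1,6), (19,G1,7.5), (19,G3,7.5), (23,G2,9), (24,G3,10), (26,G2,11), (28,G2,12)
Step 2: Sum ranks within each group.
R_1 = 18 (n_1 = 3)
R_2 = 37 (n_2 = 5)
R_3 = 23 (n_3 = 4)
Step 3: H = 12/(N(N+1)) * sum(R_i^2/n_i) - 3(N+1)
     = 12/(12*13) * (18^2/3 + 37^2/5 + 23^2/4) - 3*13
     = 0.076923 * 514.05 - 39
     = 0.542308.
Step 4: Ties present; correction factor C = 1 - 12/(12^3 - 12) = 0.993007. Corrected H = 0.542308 / 0.993007 = 0.546127.
Step 5: Under H0, H ~ chi^2(2); p-value = 0.761045.
Step 6: alpha = 0.05. fail to reject H0.

H = 0.5461, df = 2, p = 0.761045, fail to reject H0.


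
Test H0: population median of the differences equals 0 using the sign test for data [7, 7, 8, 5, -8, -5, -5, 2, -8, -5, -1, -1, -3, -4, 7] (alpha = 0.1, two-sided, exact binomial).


Step 1: Discard zero differences. Original n = 15; n_eff = number of nonzero differences = 15.
Nonzero differences (with sign): +7, +7, +8, +5, -8, -5, -5, +2, -8, -5, -1, -1, -3, -4, +7
Step 2: Count signs: positive = 6, negative = 9.
Step 3: Under H0: P(positive) = 0.5, so the number of positives S ~ Bin(15, 0.5).
Step 4: Two-sided exact p-value = sum of Bin(15,0.5) probabilities at or below the observed probability = 0.607239.
Step 5: alpha = 0.1. fail to reject H0.

n_eff = 15, pos = 6, neg = 9, p = 0.607239, fail to reject H0.


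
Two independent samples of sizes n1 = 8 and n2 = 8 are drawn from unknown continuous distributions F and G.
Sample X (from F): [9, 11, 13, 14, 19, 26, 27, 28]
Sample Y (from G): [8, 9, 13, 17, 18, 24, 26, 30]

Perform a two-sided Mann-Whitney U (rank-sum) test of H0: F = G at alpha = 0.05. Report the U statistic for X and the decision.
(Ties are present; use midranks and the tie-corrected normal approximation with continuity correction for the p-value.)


Step 1: Combine and sort all 16 observations; assign midranks.
sorted (value, group): (8,Y), (9,X), (9,Y), (11,X), (13,X), (13,Y), (14,X), (17,Y), (18,Y), (19,X), (24,Y), (26,X), (26,Y), (27,X), (28,X), (30,Y)
ranks: 8->1, 9->2.5, 9->2.5, 11->4, 13->5.5, 13->5.5, 14->7, 17->8, 18->9, 19->10, 24->11, 26->12.5, 26->12.5, 27->14, 28->15, 30->16
Step 2: Rank sum for X: R1 = 2.5 + 4 + 5.5 + 7 + 10 + 12.5 + 14 + 15 = 70.5.
Step 3: U_X = R1 - n1(n1+1)/2 = 70.5 - 8*9/2 = 70.5 - 36 = 34.5.
       U_Y = n1*n2 - U_X = 64 - 34.5 = 29.5.
Step 4: Ties are present, so use the tie-corrected normal approximation (with continuity correction) for the p-value.
Step 5: p-value = 0.833272; compare to alpha = 0.05. fail to reject H0.

U_X = 34.5, p = 0.833272, fail to reject H0 at alpha = 0.05.


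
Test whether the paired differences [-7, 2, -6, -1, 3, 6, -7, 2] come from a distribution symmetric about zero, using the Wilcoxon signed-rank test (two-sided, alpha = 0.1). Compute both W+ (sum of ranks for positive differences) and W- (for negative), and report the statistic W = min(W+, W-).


Step 1: Drop any zero differences (none here) and take |d_i|.
|d| = [7, 2, 6, 1, 3, 6, 7, 2]
Step 2: Midrank |d_i| (ties get averaged ranks).
ranks: |7|->7.5, |2|->2.5, |6|->5.5, |1|->1, |3|->4, |6|->5.5, |7|->7.5, |2|->2.5
Step 3: Attach original signs; sum ranks with positive sign and with negative sign.
W+ = 2.5 + 4 + 5.5 + 2.5 = 14.5
W- = 7.5 + 5.5 + 1 + 7.5 = 21.5
(Check: W+ + W- = 36 should equal n(n+1)/2 = 36.)
Step 4: Test statistic W = min(W+, W-) = 14.5.
Step 5: Ties in |d|, so use the tie-corrected normal approximation.
        E[W] = n(n+1)/4 = 8*9/4 = 18.
        Tie groups: |d|=2 (t=2), |d|=6 (t=2), |d|=7 (t=2); sum(t^3 - t) = 18.
        Var[W] = n(n+1)(2n+1)/24 - sum(t^3-t)/48 = 1224/24 - 18/48 = 50.625.
        z = (W - E[W]) / sqrt(Var[W]) = (14.5 - 18) / 7.1151 = -0.4919.
        Two-sided p = 2*Phi(z) = 0.622783.
Step 6: alpha = 0.1. fail to reject H0.

W+ = 14.5, W- = 21.5, W = min = 14.5, p = 0.622783, fail to reject H0.


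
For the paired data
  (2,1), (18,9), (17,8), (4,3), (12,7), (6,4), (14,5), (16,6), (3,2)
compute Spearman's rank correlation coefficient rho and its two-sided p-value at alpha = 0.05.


Step 1: Rank x and y separately (midranks; no ties here).
rank(x): 2->1, 18->9, 17->8, 4->3, 12->5, 6->4, 14->6, 16->7, 3->2
rank(y): 1->1, 9->9, 8->8, 3->3, 7->7, 4->4, 5->5, 6->6, 2->2
Step 2: d_i = R_x(i) - R_y(i); compute d_i^2.
  (1-1)^2=0, (9-9)^2=0, (8-8)^2=0, (3-3)^2=0, (5-7)^2=4, (4-4)^2=0, (6-5)^2=1, (7-6)^2=1, (2-2)^2=0
sum(d^2) = 6.
Step 3: rho = 1 - 6*6 / (9*(9^2 - 1)) = 1 - 36/720 = 0.950000.
Step 4: Under H0, t = rho * sqrt((n-2)/(1-rho^2)) = 8.0495 ~ t(7).
Step 5: Two-sided p-value from the t-distribution with 7 df = 0.000088.
Step 6: alpha = 0.05. reject H0.

rho = 0.9500, p = 0.000088, reject H0 at alpha = 0.05.


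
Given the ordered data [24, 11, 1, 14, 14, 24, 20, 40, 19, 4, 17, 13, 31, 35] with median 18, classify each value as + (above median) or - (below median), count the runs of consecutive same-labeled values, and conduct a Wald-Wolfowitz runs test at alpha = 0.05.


Step 1: Compute median = 18; label A = above, B = below.
Labels in order: ABBBBAAAABBBAA  (n_A = 7, n_B = 7)
Step 2: Count runs R = 5.
Step 3: Under H0 (random ordering), E[R] = 2*n_A*n_B/(n_A+n_B) + 1 = 2*7*7/14 + 1 = 8.0000.
        Var[R] = 2*n_A*n_B*(2*n_A*n_B - n_A - n_B) / ((n_A+n_B)^2 * (n_A+n_B-1)) = 8232/2548 = 3.2308.
        SD[R] = 1.7974.
Step 4: Continuity-corrected z = (R + 0.5 - E[R]) / SD[R] = (5 + 0.5 - 8.0000) / 1.7974 = -1.3909.
Step 5: Two-sided p-value via normal approximation = 2*(1 - Phi(|z|)) = 0.164264.
Step 6: alpha = 0.05. fail to reject H0.

R = 5, z = -1.3909, p = 0.164264, fail to reject H0.


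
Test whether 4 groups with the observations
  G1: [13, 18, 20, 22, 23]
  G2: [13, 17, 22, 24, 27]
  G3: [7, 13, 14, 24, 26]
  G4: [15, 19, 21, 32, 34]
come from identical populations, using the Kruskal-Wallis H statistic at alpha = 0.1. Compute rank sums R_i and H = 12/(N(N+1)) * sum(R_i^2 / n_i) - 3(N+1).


Step 1: Combine all N = 20 observations and assign midranks.
sorted (value, group, rank): (7,G3,1), (13,G1,3), (13,G2,3), (13,G3,3), (14,G3,5), (15,G4,6), (17,G2,7), (18,G1,8), (19,G4,9), (20,G1,10), (21,G4,11), (22,G1,12.5), (22,G2,12.5), (23,G1,14), (24,G2,15.5), (24,G3,15.5), (26,G3,17), (27,G2,18), (32,G4,19), (34,G4,20)
Step 2: Sum ranks within each group.
R_1 = 47.5 (n_1 = 5)
R_2 = 56 (n_2 = 5)
R_3 = 41.5 (n_3 = 5)
R_4 = 65 (n_4 = 5)
Step 3: H = 12/(N(N+1)) * sum(R_i^2/n_i) - 3(N+1)
     = 12/(20*21) * (47.5^2/5 + 56^2/5 + 41.5^2/5 + 65^2/5) - 3*21
     = 0.028571 * 2267.9 - 63
     = 1.797143.
Step 4: Ties present; correction factor C = 1 - 36/(20^3 - 20) = 0.995489. Corrected H = 1.797143 / 0.995489 = 1.805287.
Step 5: Under H0, H ~ chi^2(3); p-value = 0.613785.
Step 6: alpha = 0.1. fail to reject H0.

H = 1.8053, df = 3, p = 0.613785, fail to reject H0.


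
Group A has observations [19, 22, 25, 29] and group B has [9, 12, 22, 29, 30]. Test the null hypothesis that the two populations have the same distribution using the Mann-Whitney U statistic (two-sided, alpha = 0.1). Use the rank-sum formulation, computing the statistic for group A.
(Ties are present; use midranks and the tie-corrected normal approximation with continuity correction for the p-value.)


Step 1: Combine and sort all 9 observations; assign midranks.
sorted (value, group): (9,Y), (12,Y), (19,X), (22,X), (22,Y), (25,X), (29,X), (29,Y), (30,Y)
ranks: 9->1, 12->2, 19->3, 22->4.5, 22->4.5, 25->6, 29->7.5, 29->7.5, 30->9
Step 2: Rank sum for X: R1 = 3 + 4.5 + 6 + 7.5 = 21.
Step 3: U_X = R1 - n1(n1+1)/2 = 21 - 4*5/2 = 21 - 10 = 11.
       U_Y = n1*n2 - U_X = 20 - 11 = 9.
Step 4: Ties are present, so use the tie-corrected normal approximation (with continuity correction) for the p-value.
Step 5: p-value = 0.901705; compare to alpha = 0.1. fail to reject H0.

U_X = 11, p = 0.901705, fail to reject H0 at alpha = 0.1.


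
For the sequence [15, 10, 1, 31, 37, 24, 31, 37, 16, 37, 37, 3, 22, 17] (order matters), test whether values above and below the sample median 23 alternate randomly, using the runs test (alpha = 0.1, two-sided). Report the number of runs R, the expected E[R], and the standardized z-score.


Step 1: Compute median = 23; label A = above, B = below.
Labels in order: BBBAAAAABAABBB  (n_A = 7, n_B = 7)
Step 2: Count runs R = 5.
Step 3: Under H0 (random ordering), E[R] = 2*n_A*n_B/(n_A+n_B) + 1 = 2*7*7/14 + 1 = 8.0000.
        Var[R] = 2*n_A*n_B*(2*n_A*n_B - n_A - n_B) / ((n_A+n_B)^2 * (n_A+n_B-1)) = 8232/2548 = 3.2308.
        SD[R] = 1.7974.
Step 4: Continuity-corrected z = (R + 0.5 - E[R]) / SD[R] = (5 + 0.5 - 8.0000) / 1.7974 = -1.3909.
Step 5: Two-sided p-value via normal approximation = 2*(1 - Phi(|z|)) = 0.164264.
Step 6: alpha = 0.1. fail to reject H0.

R = 5, z = -1.3909, p = 0.164264, fail to reject H0.


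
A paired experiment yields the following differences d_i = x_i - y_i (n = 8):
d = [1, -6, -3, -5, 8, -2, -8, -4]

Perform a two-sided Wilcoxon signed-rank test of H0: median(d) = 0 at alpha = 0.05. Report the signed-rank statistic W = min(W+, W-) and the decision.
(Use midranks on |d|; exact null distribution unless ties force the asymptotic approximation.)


Step 1: Drop any zero differences (none here) and take |d_i|.
|d| = [1, 6, 3, 5, 8, 2, 8, 4]
Step 2: Midrank |d_i| (ties get averaged ranks).
ranks: |1|->1, |6|->6, |3|->3, |5|->5, |8|->7.5, |2|->2, |8|->7.5, |4|->4
Step 3: Attach original signs; sum ranks with positive sign and with negative sign.
W+ = 1 + 7.5 = 8.5
W- = 6 + 3 + 5 + 2 + 7.5 + 4 = 27.5
(Check: W+ + W- = 36 should equal n(n+1)/2 = 36.)
Step 4: Test statistic W = min(W+, W-) = 8.5.
Step 5: Ties in |d|, so use the tie-corrected normal approximation.
        E[W] = n(n+1)/4 = 8*9/4 = 18.
        Tie groups: |d|=8 (t=2); sum(t^3 - t) = 6.
        Var[W] = n(n+1)(2n+1)/24 - sum(t^3-t)/48 = 1224/24 - 6/48 = 50.875.
        z = (W - E[W]) / sqrt(Var[W]) = (8.5 - 18) / 7.1327 = -1.3319.
        Two-sided p = 2*Phi(z) = 0.182893.
Step 6: alpha = 0.05. fail to reject H0.

W+ = 8.5, W- = 27.5, W = min = 8.5, p = 0.182893, fail to reject H0.


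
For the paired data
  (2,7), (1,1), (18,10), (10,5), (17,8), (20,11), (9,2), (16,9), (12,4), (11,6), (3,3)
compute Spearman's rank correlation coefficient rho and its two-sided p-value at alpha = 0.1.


Step 1: Rank x and y separately (midranks; no ties here).
rank(x): 2->2, 1->1, 18->10, 10->5, 17->9, 20->11, 9->4, 16->8, 12->7, 11->6, 3->3
rank(y): 7->7, 1->1, 10->10, 5->5, 8->8, 11->11, 2->2, 9->9, 4->4, 6->6, 3->3
Step 2: d_i = R_x(i) - R_y(i); compute d_i^2.
  (2-7)^2=25, (1-1)^2=0, (10-10)^2=0, (5-5)^2=0, (9-8)^2=1, (11-11)^2=0, (4-2)^2=4, (8-9)^2=1, (7-4)^2=9, (6-6)^2=0, (3-3)^2=0
sum(d^2) = 40.
Step 3: rho = 1 - 6*40 / (11*(11^2 - 1)) = 1 - 240/1320 = 0.818182.
Step 4: Under H0, t = rho * sqrt((n-2)/(1-rho^2)) = 4.2691 ~ t(9).
Step 5: Two-sided p-value from the t-distribution with 9 df = 0.002083.
Step 6: alpha = 0.1. reject H0.

rho = 0.8182, p = 0.002083, reject H0 at alpha = 0.1.


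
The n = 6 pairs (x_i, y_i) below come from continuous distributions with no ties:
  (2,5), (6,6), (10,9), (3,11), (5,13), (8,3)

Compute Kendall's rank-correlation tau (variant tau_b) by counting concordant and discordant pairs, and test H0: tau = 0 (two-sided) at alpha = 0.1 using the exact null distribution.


Step 1: Enumerate the 15 unordered pairs (i,j) with i<j and classify each by sign(x_j-x_i) * sign(y_j-y_i).
  (1,2):dx=+4,dy=+1->C; (1,3):dx=+8,dy=+4->C; (1,4):dx=+1,dy=+6->C; (1,5):dx=+3,dy=+8->C
  (1,6):dx=+6,dy=-2->D; (2,3):dx=+4,dy=+3->C; (2,4):dx=-3,dy=+5->D; (2,5):dx=-1,dy=+7->D
  (2,6):dx=+2,dy=-3->D; (3,4):dx=-7,dy=+2->D; (3,5):dx=-5,dy=+4->D; (3,6):dx=-2,dy=-6->C
  (4,5):dx=+2,dy=+2->C; (4,6):dx=+5,dy=-8->D; (5,6):dx=+3,dy=-10->D
Step 2: C = 7, D = 8, total pairs = 15.
Step 3: tau = (C - D)/(n(n-1)/2) = (7 - 8)/15 = -0.066667.
Step 4: Exact two-sided p-value (enumerate n! = 720 permutations of y under H0): p = 1.000000.
Step 5: alpha = 0.1. fail to reject H0.

tau_b = -0.0667 (C=7, D=8), p = 1.000000, fail to reject H0.
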